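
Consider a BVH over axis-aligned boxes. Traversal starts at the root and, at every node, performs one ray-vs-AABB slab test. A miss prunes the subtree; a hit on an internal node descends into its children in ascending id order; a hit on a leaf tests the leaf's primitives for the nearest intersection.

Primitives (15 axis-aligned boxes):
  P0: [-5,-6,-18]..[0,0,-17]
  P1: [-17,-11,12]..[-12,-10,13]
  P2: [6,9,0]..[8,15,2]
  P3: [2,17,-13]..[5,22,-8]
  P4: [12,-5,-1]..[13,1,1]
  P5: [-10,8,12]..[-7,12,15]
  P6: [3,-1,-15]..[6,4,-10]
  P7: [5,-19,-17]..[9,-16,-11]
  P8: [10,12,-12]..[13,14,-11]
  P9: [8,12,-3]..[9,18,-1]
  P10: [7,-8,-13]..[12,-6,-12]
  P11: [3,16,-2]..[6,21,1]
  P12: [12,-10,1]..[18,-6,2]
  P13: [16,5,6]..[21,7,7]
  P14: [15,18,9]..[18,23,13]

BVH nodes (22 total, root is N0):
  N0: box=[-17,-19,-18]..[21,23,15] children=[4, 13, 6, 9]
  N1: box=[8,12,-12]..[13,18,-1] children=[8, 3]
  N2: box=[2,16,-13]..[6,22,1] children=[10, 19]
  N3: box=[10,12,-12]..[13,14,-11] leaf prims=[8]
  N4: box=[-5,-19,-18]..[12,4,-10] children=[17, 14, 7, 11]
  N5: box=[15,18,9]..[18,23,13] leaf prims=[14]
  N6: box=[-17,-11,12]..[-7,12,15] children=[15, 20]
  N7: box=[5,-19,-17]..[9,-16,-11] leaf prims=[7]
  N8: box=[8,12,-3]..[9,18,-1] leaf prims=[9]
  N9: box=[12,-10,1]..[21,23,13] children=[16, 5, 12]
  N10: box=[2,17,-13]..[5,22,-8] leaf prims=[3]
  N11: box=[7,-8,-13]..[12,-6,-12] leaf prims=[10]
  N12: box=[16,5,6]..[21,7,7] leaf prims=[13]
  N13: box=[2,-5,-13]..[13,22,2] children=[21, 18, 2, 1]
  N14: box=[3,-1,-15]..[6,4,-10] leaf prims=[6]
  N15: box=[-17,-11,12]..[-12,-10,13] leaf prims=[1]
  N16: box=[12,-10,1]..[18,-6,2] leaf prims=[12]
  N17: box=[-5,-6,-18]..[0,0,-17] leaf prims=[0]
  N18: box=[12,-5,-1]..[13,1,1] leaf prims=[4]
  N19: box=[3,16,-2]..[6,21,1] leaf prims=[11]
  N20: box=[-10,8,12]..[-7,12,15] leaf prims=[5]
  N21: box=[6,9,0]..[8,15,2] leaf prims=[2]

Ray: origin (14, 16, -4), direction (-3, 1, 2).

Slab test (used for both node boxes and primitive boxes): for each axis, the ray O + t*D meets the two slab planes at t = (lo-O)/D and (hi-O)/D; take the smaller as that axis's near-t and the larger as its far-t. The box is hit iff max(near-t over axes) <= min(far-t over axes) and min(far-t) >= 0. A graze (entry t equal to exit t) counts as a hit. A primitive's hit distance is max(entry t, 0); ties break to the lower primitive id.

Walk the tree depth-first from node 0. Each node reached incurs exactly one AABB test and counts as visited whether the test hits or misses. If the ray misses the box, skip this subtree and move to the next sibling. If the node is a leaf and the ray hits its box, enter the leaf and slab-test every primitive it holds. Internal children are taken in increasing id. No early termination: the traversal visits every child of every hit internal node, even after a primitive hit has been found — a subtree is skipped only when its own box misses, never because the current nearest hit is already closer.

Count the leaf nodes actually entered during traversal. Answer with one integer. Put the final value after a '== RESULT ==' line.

Traverse from the root:
N0 x:[-7/3,31/3] y:[-35,7] z:[-7,19/2] -> hit [-7/3,7], descend [4, 6, 9, 13]
  N4 x:[2/3,19/3] y:[-35,-12] z:[-7,-3] -> miss, prune
  N6 x:[7,31/3] y:[-27,-4] z:[8,19/2] -> miss, prune
  N9 x:[-7/3,2/3] y:[-26,7] z:[5/2,17/2] -> miss, prune
  N13 x:[1/3,4] y:[-21,6] z:[-9/2,3] -> hit [1/3,3], descend [1, 2, 18, 21]
    N1 x:[1/3,2] y:[-4,2] z:[-4,3/2] -> hit [1/3,3/2], descend [3, 8]
      N3 x:[1/3,4/3] y:[-4,-2] z:[-4,-7/2] -> miss, prune
      N8 x:[5/3,2] y:[-4,2] z:[1/2,3/2] -> miss, prune
    N2 x:[8/3,4] y:[0,6] z:[-9/2,5/2] -> miss, prune
    N18 x:[1/3,2/3] y:[-21,-15] z:[3/2,5/2] -> miss, prune
    N21 x:[2,8/3] y:[-7,-1] z:[2,3] -> miss, prune

11 AABB tests over nodes [0, 4, 6, 9, 13, 1, 3, 8, 2, 18, 21]; 0 leaves entered; closest miss.

== RESULT ==
0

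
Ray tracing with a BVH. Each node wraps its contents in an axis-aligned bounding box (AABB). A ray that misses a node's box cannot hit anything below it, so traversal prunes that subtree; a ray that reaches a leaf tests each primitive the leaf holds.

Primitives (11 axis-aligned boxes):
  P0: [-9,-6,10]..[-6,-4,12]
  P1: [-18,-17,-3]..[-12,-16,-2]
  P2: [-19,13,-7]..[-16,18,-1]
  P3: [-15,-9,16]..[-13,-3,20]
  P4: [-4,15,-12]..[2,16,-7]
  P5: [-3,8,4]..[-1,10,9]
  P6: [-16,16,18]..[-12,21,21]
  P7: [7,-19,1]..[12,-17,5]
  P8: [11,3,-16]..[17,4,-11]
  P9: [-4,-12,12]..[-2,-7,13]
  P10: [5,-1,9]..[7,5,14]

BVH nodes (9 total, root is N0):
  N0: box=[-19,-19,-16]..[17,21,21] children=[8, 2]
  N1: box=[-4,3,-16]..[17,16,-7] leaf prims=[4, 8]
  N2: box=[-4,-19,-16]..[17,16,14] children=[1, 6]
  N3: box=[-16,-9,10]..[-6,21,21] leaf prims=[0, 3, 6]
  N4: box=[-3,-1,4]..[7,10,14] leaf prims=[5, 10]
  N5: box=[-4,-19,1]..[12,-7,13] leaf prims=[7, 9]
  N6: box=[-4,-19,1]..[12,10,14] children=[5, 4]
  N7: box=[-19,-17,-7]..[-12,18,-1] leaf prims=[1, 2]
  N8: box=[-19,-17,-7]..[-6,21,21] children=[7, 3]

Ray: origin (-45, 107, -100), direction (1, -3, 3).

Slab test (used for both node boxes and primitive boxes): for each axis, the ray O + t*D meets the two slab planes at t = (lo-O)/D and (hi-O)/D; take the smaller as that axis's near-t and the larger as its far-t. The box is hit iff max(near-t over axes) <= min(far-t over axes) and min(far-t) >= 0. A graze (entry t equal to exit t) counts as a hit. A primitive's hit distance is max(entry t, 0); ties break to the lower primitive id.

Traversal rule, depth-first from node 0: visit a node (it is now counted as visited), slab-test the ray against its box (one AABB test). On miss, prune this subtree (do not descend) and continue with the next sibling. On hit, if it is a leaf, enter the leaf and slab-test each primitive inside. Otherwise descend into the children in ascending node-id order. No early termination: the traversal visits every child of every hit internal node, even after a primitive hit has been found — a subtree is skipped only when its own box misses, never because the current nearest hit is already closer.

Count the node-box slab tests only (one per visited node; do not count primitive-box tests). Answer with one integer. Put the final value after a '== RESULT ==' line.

Trace the traversal:
N0 x:[26,62] y:[86/3,42] z:[28,121/3] -> hit [86/3,121/3], descend [2, 8]
  N2 x:[41,62] y:[91/3,42] z:[28,38] -> miss, prune
  N8 x:[26,39] y:[86/3,124/3] z:[31,121/3] -> hit [31,39], descend [3, 7]
    N3 x:[29,39] y:[86/3,116/3] z:[110/3,121/3] -> hit [110/3,116/3] leaf, test {P0@t=37, P3(miss), P6(miss)}
    N7 x:[26,33] y:[89/3,124/3] z:[31,33] -> hit [31,33] leaf, test {P1(miss), P2(miss)}

Visited [0, 2, 8, 3, 7]. Tests: 5 box, 2 leaf. Nearest: P0.

== RESULT ==
5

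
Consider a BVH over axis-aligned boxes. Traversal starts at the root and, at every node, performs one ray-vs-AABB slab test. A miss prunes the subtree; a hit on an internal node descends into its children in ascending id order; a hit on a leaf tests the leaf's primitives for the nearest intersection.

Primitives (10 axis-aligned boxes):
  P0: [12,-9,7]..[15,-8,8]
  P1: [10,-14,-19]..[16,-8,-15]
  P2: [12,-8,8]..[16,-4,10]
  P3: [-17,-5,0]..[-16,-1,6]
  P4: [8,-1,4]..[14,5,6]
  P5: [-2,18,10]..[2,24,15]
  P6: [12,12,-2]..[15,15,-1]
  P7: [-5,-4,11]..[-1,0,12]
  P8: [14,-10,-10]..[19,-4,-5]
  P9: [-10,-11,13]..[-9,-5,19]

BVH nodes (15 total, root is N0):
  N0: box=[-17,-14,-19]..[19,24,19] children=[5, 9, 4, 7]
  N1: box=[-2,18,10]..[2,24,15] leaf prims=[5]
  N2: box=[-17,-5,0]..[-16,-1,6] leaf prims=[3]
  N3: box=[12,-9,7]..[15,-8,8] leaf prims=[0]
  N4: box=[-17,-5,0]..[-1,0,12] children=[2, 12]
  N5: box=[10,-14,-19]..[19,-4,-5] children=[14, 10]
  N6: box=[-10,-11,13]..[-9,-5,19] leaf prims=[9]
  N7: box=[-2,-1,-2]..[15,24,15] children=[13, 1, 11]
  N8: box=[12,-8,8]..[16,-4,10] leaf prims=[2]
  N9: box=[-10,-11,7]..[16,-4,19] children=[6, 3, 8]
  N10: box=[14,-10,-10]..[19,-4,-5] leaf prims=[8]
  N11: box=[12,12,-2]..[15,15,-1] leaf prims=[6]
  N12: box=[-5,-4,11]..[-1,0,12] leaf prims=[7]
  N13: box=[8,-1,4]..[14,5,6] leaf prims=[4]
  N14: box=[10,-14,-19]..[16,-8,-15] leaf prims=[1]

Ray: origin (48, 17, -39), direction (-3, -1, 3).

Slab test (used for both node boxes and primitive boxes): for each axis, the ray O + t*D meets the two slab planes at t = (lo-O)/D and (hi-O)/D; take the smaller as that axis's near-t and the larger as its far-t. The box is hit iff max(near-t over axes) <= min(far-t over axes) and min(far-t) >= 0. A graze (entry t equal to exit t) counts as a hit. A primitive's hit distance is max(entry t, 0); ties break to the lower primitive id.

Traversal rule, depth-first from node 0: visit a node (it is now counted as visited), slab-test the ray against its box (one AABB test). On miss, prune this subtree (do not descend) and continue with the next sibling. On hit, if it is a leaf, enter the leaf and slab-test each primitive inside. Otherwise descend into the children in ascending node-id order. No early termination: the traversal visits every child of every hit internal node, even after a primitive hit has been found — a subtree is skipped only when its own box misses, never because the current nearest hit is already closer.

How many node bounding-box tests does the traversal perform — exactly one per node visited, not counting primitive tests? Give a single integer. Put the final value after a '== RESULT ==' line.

Trace the traversal:
N0 x:[29/3,65/3] y:[-7,31] z:[20/3,58/3] -> hit [29/3,58/3], descend [4, 5, 7, 9]
  N4 x:[49/3,65/3] y:[17,22] z:[13,17] -> hit [17,17], descend [2, 12]
    N2 x:[64/3,65/3] y:[18,22] z:[13,15] -> miss, prune
    N12 x:[49/3,53/3] y:[17,21] z:[50/3,17] -> hit [17,17] leaf, test {P7@t=17}
  N5 x:[29/3,38/3] y:[21,31] z:[20/3,34/3] -> miss, prune
  N7 x:[11,50/3] y:[-7,18] z:[37/3,18] -> hit [37/3,50/3], descend [1, 11, 13]
    N1 x:[46/3,50/3] y:[-7,-1] z:[49/3,18] -> miss, prune
    N11 x:[11,12] y:[2,5] z:[37/3,38/3] -> miss, prune
    N13 x:[34/3,40/3] y:[12,18] z:[43/3,15] -> miss, prune
  N9 x:[32/3,58/3] y:[21,28] z:[46/3,58/3] -> miss, prune

Summary -> nodes [0, 4, 2, 12, 5, 7, 1, 11, 13, 9]; box-tests=10; leaf-entries=1; first=P7

== RESULT ==
10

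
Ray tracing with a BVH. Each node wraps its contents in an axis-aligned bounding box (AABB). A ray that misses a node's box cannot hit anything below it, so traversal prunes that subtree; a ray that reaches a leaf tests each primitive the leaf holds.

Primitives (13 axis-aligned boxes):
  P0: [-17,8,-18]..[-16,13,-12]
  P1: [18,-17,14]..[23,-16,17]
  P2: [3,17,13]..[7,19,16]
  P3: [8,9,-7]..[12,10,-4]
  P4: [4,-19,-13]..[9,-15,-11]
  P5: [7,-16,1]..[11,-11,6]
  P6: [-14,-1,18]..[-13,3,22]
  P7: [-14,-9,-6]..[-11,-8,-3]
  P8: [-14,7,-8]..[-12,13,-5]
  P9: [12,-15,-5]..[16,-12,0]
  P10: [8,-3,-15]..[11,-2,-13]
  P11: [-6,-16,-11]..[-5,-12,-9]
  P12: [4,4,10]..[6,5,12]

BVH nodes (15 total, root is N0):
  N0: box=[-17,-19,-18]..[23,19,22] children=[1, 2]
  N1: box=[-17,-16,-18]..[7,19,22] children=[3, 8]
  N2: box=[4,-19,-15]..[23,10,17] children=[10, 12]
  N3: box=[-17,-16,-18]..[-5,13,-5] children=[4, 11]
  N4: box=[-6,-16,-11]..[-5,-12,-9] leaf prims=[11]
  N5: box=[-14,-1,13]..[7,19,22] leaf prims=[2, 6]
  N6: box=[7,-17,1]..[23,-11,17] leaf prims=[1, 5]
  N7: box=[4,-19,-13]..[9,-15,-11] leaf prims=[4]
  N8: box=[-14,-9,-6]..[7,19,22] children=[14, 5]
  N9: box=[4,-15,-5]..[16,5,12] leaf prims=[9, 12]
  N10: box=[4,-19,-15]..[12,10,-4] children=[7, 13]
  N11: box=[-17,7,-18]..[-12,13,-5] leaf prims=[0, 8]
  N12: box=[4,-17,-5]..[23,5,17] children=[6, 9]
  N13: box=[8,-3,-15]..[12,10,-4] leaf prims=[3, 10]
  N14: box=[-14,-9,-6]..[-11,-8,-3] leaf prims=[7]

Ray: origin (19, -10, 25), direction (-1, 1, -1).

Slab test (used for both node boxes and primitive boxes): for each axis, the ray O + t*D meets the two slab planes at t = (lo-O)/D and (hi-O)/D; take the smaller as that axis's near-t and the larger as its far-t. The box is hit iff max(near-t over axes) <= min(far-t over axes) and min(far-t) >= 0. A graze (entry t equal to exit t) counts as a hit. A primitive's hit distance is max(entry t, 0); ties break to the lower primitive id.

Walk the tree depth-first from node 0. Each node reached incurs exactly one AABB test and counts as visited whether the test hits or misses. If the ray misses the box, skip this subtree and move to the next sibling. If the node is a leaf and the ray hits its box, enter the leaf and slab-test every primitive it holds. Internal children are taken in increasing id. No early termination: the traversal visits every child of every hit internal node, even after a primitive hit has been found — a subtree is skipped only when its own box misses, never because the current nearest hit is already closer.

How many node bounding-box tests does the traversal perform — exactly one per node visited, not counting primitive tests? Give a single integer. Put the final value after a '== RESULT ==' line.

Traverse from the root:
N0 x:[-4,36] y:[-9,29] z:[3,43] -> hit [3,29], descend [1, 2]
  N1 x:[12,36] y:[-6,29] z:[3,43] -> hit [12,29], descend [3, 8]
    N3 x:[24,36] y:[-6,23] z:[30,43] -> miss, prune
    N8 x:[12,33] y:[1,29] z:[3,31] -> hit [12,29], descend [5, 14]
      N5 x:[12,33] y:[9,29] z:[3,12] -> hit [12,12] leaf, test {P2(miss), P6(miss)}
      N14 x:[30,33] y:[1,2] z:[28,31] -> miss, prune
  N2 x:[-4,15] y:[-9,20] z:[8,40] -> hit [8,15], descend [10, 12]
    N10 x:[7,15] y:[-9,20] z:[29,40] -> miss, prune
    N12 x:[-4,15] y:[-7,15] z:[8,30] -> hit [8,15], descend [6, 9]
      N6 x:[-4,12] y:[-7,-1] z:[8,24] -> miss, prune
      N9 x:[3,15] y:[-5,15] z:[13,30] -> hit [13,15] leaf, test {P9(miss), P12@t=14}

order=[0, 1, 3, 8, 5, 14, 2, 10, 12, 6, 9]  |boxes|=11  |leaves|=2  hit=P12

== RESULT ==
11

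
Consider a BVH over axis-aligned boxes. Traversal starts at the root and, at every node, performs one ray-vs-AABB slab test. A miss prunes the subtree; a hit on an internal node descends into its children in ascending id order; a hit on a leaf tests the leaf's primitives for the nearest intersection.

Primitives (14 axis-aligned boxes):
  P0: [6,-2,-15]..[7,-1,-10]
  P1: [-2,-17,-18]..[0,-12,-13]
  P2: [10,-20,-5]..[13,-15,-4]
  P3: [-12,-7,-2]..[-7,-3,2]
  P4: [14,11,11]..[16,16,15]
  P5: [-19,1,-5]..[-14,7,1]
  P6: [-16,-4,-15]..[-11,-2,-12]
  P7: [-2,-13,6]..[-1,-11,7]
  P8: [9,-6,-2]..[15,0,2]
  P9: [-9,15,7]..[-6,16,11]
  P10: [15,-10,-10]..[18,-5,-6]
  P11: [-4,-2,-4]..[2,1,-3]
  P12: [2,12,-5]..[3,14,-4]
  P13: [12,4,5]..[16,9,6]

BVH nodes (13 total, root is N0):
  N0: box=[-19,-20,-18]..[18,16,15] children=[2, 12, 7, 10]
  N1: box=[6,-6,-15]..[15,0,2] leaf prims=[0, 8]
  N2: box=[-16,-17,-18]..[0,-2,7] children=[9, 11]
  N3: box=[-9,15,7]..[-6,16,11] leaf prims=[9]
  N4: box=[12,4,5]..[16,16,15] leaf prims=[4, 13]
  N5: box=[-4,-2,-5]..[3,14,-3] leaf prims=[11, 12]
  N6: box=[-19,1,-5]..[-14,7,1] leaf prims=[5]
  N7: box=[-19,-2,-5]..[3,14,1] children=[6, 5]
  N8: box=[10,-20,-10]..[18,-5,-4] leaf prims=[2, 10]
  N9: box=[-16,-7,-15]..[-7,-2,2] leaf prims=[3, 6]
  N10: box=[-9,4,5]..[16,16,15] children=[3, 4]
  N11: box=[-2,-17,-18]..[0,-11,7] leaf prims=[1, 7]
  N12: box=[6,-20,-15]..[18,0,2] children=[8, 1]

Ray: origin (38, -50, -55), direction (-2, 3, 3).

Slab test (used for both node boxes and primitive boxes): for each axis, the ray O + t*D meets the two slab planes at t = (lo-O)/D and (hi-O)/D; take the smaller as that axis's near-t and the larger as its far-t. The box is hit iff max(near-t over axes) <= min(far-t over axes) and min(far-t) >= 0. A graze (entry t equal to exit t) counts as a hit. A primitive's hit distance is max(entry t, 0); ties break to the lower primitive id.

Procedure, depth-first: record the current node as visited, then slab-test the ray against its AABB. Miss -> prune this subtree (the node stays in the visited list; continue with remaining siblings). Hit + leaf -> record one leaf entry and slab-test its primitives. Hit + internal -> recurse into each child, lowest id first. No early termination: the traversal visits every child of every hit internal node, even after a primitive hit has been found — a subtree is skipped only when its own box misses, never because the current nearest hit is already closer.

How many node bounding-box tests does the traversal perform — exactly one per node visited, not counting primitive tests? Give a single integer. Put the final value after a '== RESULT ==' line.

Walk:
N0 x:[10,57/2] y:[10,22] z:[37/3,70/3] -> hit [37/3,22], descend [2, 7, 10, 12]
  N2 x:[19,27] y:[11,16] z:[37/3,62/3] -> miss, prune
  N7 x:[35/2,57/2] y:[16,64/3] z:[50/3,56/3] -> hit [35/2,56/3], descend [5, 6]
    N5 x:[35/2,21] y:[16,64/3] z:[50/3,52/3] -> miss, prune
    N6 x:[26,57/2] y:[17,19] z:[50/3,56/3] -> miss, prune
  N10 x:[11,47/2] y:[18,22] z:[20,70/3] -> hit [20,22], descend [3, 4]
    N3 x:[22,47/2] y:[65/3,22] z:[62/3,22] -> hit [22,22] leaf, test {P9@t=22}
    N4 x:[11,13] y:[18,22] z:[20,70/3] -> miss, prune
  N12 x:[10,16] y:[10,50/3] z:[40/3,19] -> hit [40/3,16], descend [1, 8]
    N1 x:[23/2,16] y:[44/3,50/3] z:[40/3,19] -> hit [44/3,16] leaf, test {P0(miss), P8(miss)}
    N8 x:[10,14] y:[10,15] z:[15,17] -> miss, prune

Visited [0, 2, 7, 5, 6, 10, 3, 4, 12, 1, 8]. Tests: 11 box, 2 leaf. Nearest: P9.

== RESULT ==
11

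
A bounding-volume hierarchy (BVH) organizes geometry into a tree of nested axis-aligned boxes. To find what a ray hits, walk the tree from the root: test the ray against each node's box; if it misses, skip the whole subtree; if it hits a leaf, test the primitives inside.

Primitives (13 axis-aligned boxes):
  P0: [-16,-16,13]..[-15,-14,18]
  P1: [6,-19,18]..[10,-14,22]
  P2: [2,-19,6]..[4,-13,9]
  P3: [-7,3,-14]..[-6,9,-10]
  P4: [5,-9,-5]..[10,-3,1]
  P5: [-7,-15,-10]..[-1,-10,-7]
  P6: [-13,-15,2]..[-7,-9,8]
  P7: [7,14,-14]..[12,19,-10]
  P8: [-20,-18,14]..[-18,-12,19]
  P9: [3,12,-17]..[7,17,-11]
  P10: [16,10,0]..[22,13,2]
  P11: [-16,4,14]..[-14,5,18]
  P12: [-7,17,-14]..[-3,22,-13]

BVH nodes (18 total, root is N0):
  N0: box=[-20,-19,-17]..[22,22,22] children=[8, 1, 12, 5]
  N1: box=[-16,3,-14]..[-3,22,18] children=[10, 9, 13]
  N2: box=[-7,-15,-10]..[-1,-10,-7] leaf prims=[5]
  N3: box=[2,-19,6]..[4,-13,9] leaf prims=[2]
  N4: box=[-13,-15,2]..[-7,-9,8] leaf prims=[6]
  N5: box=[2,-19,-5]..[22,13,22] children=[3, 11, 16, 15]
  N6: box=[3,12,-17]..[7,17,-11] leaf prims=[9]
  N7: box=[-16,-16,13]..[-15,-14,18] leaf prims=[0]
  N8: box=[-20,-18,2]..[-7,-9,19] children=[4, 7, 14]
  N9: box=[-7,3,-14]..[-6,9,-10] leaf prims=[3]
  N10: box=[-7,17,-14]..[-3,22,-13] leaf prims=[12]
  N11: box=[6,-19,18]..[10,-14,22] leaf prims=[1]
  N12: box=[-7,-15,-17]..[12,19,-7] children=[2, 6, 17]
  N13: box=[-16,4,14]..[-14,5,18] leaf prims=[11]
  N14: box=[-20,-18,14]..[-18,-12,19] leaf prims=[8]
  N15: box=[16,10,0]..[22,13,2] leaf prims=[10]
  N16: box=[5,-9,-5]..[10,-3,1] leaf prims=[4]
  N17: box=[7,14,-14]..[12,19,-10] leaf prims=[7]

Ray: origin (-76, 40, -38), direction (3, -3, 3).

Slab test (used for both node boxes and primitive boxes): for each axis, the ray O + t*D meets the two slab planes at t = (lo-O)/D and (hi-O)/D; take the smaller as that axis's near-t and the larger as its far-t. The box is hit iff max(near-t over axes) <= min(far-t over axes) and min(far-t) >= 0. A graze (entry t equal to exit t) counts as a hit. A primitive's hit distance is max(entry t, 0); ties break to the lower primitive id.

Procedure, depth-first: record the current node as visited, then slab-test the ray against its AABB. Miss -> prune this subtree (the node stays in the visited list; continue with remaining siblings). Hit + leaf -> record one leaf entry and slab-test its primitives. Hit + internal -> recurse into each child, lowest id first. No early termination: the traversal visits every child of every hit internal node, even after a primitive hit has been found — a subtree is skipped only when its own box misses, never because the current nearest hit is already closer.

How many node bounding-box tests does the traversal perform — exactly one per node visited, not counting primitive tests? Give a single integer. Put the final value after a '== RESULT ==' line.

Trace the traversal:
N0 x:[56/3,98/3] y:[6,59/3] z:[7,20] -> hit [56/3,59/3], descend [1, 5, 8, 12]
  N1 x:[20,73/3] y:[6,37/3] z:[8,56/3] -> miss, prune
  N5 x:[26,98/3] y:[9,59/3] z:[11,20] -> miss, prune
  N8 x:[56/3,23] y:[49/3,58/3] z:[40/3,19] -> hit [56/3,19], descend [4, 7, 14]
    N4 x:[21,23] y:[49/3,55/3] z:[40/3,46/3] -> miss, prune
    N7 x:[20,61/3] y:[18,56/3] z:[17,56/3] -> miss, prune
    N14 x:[56/3,58/3] y:[52/3,58/3] z:[52/3,19] -> hit [56/3,19] leaf, test {P8@t=56/3}
  N12 x:[23,88/3] y:[7,55/3] z:[7,31/3] -> miss, prune

8 AABB tests over nodes [0, 1, 5, 8, 4, 7, 14, 12]; 1 leaf entered; closest P8.

== RESULT ==
8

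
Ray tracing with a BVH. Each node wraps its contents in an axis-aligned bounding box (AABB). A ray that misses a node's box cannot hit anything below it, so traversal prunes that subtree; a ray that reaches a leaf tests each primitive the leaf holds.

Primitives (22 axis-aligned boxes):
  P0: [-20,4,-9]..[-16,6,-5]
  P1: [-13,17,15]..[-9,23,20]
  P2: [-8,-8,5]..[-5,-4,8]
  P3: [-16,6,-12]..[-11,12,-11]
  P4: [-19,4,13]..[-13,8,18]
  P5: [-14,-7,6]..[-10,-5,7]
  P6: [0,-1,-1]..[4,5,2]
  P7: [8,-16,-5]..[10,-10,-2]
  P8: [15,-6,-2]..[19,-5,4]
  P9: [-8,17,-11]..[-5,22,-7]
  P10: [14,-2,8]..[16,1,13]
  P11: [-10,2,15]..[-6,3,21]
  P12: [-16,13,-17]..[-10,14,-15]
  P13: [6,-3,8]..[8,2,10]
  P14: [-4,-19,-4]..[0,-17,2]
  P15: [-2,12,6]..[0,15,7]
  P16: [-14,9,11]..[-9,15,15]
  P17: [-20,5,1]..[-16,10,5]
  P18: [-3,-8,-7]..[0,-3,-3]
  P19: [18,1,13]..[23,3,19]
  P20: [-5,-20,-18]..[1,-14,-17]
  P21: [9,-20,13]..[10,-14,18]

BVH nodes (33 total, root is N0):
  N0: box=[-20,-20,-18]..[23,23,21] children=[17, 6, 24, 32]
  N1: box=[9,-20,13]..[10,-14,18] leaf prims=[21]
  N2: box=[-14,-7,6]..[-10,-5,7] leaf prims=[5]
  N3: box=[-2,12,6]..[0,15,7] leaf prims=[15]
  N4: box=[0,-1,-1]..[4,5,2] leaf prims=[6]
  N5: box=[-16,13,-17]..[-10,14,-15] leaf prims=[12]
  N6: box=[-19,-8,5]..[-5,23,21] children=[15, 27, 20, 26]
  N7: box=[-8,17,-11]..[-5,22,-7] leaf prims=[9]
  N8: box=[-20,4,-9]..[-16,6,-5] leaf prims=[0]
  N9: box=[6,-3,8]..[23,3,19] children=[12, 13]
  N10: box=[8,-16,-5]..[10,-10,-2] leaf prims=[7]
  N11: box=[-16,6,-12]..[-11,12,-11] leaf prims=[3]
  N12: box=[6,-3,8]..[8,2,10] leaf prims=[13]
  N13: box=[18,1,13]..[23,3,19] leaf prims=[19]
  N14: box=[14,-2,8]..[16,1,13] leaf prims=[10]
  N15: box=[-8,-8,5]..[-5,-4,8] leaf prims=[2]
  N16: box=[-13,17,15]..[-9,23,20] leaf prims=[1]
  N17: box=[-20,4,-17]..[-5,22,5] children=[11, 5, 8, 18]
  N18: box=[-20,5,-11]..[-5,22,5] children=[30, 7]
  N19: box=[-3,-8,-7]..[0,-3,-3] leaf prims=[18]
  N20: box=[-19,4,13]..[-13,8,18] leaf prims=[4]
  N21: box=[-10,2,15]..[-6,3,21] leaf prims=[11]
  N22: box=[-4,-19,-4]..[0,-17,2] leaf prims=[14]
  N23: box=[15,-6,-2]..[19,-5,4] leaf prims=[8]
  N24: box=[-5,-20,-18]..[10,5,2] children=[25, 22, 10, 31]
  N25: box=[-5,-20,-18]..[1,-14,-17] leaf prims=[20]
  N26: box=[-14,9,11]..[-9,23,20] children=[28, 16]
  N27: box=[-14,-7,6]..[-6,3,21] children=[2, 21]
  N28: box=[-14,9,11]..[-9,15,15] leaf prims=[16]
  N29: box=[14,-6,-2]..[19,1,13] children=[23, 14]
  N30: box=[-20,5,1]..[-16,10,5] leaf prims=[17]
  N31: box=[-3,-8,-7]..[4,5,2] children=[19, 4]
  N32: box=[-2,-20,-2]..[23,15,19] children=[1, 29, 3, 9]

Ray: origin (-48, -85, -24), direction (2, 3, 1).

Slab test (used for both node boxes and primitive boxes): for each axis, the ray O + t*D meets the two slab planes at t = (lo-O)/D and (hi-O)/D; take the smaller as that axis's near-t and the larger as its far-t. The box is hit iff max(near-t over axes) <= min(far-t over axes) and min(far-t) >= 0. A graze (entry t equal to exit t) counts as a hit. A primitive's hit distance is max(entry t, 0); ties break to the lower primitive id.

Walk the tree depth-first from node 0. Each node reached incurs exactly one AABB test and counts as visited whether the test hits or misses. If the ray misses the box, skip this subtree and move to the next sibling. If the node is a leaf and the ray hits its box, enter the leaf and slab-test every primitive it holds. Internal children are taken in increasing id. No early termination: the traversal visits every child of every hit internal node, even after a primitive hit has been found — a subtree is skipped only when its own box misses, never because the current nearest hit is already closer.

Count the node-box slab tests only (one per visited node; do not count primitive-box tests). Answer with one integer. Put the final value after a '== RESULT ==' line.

Trace the traversal:
N0 x:[14,71/2] y:[65/3,36] z:[6,45] -> hit [65/3,71/2], descend [6, 17, 24, 32]
  N6 x:[29/2,43/2] y:[77/3,36] z:[29,45] -> miss, prune
  N17 x:[14,43/2] y:[89/3,107/3] z:[7,29] -> miss, prune
  N24 x:[43/2,29] y:[65/3,30] z:[6,26] -> hit [65/3,26], descend [10, 22, 25, 31]
    N10 x:[28,29] y:[23,25] z:[19,22] -> miss, prune
    N22 x:[22,24] y:[22,68/3] z:[20,26] -> hit [22,68/3] leaf, test {P14@t=22}
    N25 x:[43/2,49/2] y:[65/3,71/3] z:[6,7] -> miss, prune
    N31 x:[45/2,26] y:[77/3,30] z:[17,26] -> hit [77/3,26], descend [4, 19]
      N4 x:[24,26] y:[28,30] z:[23,26] -> miss, prune
      N19 x:[45/2,24] y:[77/3,82/3] z:[17,21] -> miss, prune
  N32 x:[23,71/2] y:[65/3,100/3] z:[22,43] -> hit [23,100/3], descend [1, 3, 9, 29]
    N1 x:[57/2,29] y:[65/3,71/3] z:[37,42] -> miss, prune
    N3 x:[23,24] y:[97/3,100/3] z:[30,31] -> miss, prune
    N9 x:[27,71/2] y:[82/3,88/3] z:[32,43] -> miss, prune
    N29 x:[31,67/2] y:[79/3,86/3] z:[22,37] -> miss, prune

order=[0, 6, 17, 24, 10, 22, 25, 31, 4, 19, 32, 1, 3, 9, 29]  |boxes|=15  |leaves|=1  hit=P14

== RESULT ==
15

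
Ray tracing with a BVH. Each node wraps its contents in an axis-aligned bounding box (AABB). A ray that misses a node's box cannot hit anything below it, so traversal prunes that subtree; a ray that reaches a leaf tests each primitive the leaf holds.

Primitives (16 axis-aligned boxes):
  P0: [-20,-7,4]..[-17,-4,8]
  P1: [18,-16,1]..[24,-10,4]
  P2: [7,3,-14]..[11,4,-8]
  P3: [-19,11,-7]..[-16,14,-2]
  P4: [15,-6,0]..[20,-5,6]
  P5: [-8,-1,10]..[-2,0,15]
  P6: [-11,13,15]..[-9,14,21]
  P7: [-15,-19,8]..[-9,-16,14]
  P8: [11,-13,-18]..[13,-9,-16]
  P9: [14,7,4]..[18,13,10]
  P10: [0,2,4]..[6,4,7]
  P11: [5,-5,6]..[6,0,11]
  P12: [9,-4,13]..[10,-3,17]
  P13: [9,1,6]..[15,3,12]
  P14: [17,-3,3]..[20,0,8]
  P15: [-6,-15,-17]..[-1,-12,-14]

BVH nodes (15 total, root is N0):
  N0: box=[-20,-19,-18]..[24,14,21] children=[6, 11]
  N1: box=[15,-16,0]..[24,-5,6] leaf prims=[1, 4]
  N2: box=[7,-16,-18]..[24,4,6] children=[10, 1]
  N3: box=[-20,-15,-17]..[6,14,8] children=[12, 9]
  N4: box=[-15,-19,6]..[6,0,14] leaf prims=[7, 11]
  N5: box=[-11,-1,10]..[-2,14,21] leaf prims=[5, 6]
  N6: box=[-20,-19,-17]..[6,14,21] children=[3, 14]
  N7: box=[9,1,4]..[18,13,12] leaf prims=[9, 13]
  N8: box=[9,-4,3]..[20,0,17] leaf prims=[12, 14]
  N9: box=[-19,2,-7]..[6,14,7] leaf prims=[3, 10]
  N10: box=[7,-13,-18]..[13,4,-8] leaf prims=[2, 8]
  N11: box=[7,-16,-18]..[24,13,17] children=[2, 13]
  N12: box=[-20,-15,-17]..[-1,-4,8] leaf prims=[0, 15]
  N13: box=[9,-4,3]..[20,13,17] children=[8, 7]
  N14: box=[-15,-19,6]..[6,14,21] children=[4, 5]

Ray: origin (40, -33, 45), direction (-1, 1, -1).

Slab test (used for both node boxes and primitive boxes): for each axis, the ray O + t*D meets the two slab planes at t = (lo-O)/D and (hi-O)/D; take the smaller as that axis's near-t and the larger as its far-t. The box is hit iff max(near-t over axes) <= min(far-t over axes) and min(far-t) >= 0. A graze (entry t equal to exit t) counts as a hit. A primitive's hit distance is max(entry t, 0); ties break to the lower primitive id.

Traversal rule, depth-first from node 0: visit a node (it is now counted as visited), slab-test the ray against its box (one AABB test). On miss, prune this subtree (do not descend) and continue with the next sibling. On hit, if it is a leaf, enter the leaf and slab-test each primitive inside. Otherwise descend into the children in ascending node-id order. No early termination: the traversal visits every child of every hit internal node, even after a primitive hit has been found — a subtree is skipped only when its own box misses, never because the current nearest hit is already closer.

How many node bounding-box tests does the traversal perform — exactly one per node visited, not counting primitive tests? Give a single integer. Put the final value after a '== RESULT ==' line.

Traverse from the root:
N0 x:[16,60] y:[14,47] z:[24,63] -> hit [24,47], descend [6, 11]
  N6 x:[34,60] y:[14,47] z:[24,62] -> hit [34,47], descend [3, 14]
    N3 x:[34,60] y:[18,47] z:[37,62] -> hit [37,47], descend [9, 12]
      N9 x:[34,59] y:[35,47] z:[38,52] -> hit [38,47] leaf, test {P3(miss), P10(miss)}
      N12 x:[41,60] y:[18,29] z:[37,62] -> miss, prune
    N14 x:[34,55] y:[14,47] z:[24,39] -> hit [34,39], descend [4, 5]
      N4 x:[34,55] y:[14,33] z:[31,39] -> miss, prune
      N5 x:[42,51] y:[32,47] z:[24,35] -> miss, prune
  N11 x:[16,33] y:[17,46] z:[28,63] -> hit [28,33], descend [2, 13]
    N2 x:[16,33] y:[17,37] z:[39,63] -> miss, prune
    N13 x:[20,31] y:[29,46] z:[28,42] -> hit [29,31], descend [7, 8]
      N7 x:[22,31] y:[34,46] z:[33,41] -> miss, prune
      N8 x:[20,31] y:[29,33] z:[28,42] -> hit [29,31] leaf, test {P12@t=30, P14(miss)}

Visited [0, 6, 3, 9, 12, 14, 4, 5, 11, 2, 13, 7, 8]. Tests: 13 box, 2 leaf. Nearest: P12.

== RESULT ==
13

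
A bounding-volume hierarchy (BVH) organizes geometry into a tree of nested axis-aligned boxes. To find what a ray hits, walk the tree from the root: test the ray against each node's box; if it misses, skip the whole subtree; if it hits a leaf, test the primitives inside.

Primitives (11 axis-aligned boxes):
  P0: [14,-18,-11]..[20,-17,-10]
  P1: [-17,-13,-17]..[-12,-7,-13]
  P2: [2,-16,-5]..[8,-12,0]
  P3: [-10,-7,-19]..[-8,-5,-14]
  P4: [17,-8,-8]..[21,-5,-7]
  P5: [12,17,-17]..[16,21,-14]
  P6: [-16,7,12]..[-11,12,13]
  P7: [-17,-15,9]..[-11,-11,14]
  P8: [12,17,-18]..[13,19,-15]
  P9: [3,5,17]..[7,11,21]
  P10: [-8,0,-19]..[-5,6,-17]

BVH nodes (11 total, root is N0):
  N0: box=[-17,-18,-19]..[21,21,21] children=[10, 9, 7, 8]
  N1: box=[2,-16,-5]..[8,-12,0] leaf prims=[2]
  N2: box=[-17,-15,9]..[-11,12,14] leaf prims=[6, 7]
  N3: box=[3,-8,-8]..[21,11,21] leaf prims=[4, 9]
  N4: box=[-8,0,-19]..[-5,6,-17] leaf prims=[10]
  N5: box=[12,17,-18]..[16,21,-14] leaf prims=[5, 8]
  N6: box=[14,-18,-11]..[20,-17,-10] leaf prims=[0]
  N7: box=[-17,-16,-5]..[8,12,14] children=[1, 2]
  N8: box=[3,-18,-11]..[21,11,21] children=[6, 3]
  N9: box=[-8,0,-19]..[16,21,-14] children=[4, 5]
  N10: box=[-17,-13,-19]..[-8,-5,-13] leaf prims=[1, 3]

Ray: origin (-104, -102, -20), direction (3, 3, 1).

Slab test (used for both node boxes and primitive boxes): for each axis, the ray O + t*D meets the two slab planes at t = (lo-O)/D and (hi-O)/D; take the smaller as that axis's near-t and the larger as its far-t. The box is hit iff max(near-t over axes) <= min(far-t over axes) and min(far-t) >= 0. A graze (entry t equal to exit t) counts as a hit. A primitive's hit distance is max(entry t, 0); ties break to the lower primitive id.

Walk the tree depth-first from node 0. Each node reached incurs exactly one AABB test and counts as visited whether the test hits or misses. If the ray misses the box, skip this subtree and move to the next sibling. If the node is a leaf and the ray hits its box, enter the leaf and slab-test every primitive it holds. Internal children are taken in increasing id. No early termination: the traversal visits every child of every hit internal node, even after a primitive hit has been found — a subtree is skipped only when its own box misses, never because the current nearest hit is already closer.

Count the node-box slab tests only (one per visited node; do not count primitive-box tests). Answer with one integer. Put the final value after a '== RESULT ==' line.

Walk:
N0 x:[29,125/3] y:[28,41] z:[1,41] -> hit [29,41], descend [7, 8, 9, 10]
  N7 x:[29,112/3] y:[86/3,38] z:[15,34] -> hit [29,34], descend [1, 2]
    N1 x:[106/3,112/3] y:[86/3,30] z:[15,20] -> miss, prune
    N2 x:[29,31] y:[29,38] z:[29,34] -> hit [29,31] leaf, test {P6(miss), P7@t=29}
  N8 x:[107/3,125/3] y:[28,113/3] z:[9,41] -> hit [107/3,113/3], descend [3, 6]
    N3 x:[107/3,125/3] y:[94/3,113/3] z:[12,41] -> hit [107/3,113/3] leaf, test {P4(miss), P9@t=37}
    N6 x:[118/3,124/3] y:[28,85/3] z:[9,10] -> miss, prune
  N9 x:[32,40] y:[34,41] z:[1,6] -> miss, prune
  N10 x:[29,32] y:[89/3,97/3] z:[1,7] -> miss, prune

order=[0, 7, 1, 2, 8, 3, 6, 9, 10]  |boxes|=9  |leaves|=2  hit=P7

== RESULT ==
9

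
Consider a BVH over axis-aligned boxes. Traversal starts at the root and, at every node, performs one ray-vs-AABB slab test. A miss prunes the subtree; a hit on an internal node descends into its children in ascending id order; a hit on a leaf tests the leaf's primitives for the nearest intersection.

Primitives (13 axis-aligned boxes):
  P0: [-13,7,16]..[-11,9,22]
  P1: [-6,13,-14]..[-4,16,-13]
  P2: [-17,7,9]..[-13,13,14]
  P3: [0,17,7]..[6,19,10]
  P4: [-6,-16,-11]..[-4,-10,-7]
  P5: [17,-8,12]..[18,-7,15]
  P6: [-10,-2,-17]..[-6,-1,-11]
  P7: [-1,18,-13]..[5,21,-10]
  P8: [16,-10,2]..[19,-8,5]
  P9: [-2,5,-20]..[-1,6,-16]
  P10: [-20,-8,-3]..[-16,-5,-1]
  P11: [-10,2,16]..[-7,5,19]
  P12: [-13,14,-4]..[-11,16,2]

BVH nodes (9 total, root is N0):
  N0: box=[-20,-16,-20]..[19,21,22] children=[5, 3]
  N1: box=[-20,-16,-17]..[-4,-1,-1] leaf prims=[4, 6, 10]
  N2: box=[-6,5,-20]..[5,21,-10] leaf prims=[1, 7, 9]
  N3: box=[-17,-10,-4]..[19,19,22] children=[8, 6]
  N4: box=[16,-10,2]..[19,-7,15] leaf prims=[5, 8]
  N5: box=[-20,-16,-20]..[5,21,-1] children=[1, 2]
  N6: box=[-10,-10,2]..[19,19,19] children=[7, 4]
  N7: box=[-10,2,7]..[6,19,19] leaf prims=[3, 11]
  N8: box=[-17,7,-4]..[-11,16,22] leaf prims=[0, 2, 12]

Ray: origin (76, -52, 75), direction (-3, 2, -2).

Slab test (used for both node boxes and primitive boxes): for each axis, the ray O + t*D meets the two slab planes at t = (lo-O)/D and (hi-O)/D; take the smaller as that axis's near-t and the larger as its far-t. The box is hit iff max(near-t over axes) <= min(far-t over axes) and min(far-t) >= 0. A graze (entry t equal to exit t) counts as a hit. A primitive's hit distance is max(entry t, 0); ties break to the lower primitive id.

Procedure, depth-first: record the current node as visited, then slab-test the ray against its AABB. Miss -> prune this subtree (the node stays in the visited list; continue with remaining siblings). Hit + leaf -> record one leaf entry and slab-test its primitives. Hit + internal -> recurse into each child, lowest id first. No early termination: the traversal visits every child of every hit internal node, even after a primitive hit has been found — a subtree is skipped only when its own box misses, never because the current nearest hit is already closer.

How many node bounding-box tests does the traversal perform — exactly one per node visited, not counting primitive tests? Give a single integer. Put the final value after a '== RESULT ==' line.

Trace the traversal:
N0 x:[19,32] y:[18,73/2] z:[53/2,95/2] -> hit [53/2,32], descend [3, 5]
  N3 x:[19,31] y:[21,71/2] z:[53/2,79/2] -> hit [53/2,31], descend [6, 8]
    N6 x:[19,86/3] y:[21,71/2] z:[28,73/2] -> hit [28,86/3], descend [4, 7]
      N4 x:[19,20] y:[21,45/2] z:[30,73/2] -> miss, prune
      N7 x:[70/3,86/3] y:[27,71/2] z:[28,34] -> hit [28,86/3] leaf, test {P3(miss), P11@t=28}
    N8 x:[29,31] y:[59/2,34] z:[53/2,79/2] -> hit [59/2,31] leaf, test {P0@t=59/2, P2@t=61/2, P12(miss)}
  N5 x:[71/3,32] y:[18,73/2] z:[38,95/2] -> miss, prune

7 AABB tests over nodes [0, 3, 6, 4, 7, 8, 5]; 2 leaves entered; closest P11.

== RESULT ==
7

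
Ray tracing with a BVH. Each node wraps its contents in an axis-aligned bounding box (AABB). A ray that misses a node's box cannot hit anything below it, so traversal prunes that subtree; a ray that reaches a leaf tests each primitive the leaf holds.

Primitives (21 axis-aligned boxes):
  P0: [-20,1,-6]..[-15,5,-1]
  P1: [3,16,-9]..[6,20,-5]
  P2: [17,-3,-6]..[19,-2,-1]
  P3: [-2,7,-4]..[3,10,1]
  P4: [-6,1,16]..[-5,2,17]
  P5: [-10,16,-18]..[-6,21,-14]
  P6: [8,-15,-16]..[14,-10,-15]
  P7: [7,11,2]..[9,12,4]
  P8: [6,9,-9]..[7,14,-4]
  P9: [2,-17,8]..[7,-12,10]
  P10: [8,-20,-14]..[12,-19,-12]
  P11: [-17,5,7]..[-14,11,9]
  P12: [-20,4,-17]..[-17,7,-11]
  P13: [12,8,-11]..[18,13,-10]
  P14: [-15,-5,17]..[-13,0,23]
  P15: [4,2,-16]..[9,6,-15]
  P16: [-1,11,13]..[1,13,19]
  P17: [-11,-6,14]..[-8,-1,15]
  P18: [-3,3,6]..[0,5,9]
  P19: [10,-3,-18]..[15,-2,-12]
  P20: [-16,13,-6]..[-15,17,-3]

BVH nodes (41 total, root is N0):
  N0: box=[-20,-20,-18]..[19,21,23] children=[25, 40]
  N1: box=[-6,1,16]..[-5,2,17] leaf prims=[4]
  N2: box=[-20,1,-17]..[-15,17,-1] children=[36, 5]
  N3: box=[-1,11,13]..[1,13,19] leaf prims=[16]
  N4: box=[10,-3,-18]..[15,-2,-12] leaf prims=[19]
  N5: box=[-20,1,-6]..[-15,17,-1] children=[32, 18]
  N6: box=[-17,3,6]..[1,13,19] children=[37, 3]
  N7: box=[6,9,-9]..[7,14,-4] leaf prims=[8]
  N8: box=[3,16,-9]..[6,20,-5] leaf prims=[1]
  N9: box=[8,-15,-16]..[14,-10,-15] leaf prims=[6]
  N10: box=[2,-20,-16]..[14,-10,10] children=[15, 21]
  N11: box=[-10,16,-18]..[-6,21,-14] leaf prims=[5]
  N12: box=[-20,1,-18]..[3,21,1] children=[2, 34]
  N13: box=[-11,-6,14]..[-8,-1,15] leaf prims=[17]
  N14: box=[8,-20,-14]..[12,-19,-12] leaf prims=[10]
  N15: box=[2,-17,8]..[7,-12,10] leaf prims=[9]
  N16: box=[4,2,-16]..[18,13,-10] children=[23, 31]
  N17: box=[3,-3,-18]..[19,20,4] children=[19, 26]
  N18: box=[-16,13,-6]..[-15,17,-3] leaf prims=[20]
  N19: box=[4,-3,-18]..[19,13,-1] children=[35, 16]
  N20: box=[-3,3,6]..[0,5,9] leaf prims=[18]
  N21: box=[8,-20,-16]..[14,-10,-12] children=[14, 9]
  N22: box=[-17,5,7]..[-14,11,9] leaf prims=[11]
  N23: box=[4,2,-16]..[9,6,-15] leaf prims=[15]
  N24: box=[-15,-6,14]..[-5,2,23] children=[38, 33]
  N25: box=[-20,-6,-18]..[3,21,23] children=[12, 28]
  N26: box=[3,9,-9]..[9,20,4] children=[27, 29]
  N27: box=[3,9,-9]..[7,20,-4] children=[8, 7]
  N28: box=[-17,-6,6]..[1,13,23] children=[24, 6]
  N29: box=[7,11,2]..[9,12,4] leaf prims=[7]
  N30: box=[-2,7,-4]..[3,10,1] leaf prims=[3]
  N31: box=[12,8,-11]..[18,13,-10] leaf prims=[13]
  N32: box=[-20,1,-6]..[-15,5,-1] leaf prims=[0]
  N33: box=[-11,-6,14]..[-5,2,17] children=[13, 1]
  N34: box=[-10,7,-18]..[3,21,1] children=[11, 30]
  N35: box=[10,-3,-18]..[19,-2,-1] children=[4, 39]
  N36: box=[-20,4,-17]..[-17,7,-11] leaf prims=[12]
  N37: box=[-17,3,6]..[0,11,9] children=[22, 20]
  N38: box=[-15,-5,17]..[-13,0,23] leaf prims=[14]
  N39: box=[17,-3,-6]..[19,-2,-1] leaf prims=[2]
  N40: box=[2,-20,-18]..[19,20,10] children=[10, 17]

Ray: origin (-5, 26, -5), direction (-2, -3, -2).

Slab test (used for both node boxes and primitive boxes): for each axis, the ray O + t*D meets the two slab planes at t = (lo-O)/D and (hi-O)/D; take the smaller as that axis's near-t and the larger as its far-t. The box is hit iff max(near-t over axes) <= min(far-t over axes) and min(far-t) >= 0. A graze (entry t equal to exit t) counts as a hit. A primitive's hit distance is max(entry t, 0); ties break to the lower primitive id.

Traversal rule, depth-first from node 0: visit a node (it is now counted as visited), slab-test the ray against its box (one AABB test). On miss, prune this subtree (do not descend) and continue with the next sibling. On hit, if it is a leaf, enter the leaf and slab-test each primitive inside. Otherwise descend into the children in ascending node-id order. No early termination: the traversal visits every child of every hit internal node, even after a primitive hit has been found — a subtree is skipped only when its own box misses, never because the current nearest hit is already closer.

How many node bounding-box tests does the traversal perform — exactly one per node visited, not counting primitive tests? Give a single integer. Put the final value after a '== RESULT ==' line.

Trace the traversal:
N0 x:[-12,15/2] y:[5/3,46/3] z:[-14,13/2] -> hit [5/3,13/2], descend [25, 40]
  N25 x:[-4,15/2] y:[5/3,32/3] z:[-14,13/2] -> hit [5/3,13/2], descend [12, 28]
    N12 x:[-4,15/2] y:[5/3,25/3] z:[-3,13/2] -> hit [5/3,13/2], descend [2, 34]
      N2 x:[5,15/2] y:[3,25/3] z:[-2,6] -> hit [5,6], descend [5, 36]
        N5 x:[5,15/2] y:[3,25/3] z:[-2,1/2] -> miss, prune
        N36 x:[6,15/2] y:[19/3,22/3] z:[3,6] -> miss, prune
      N34 x:[-4,5/2] y:[5/3,19/3] z:[-3,13/2] -> hit [5/3,5/2], descend [11, 30]
        N11 x:[1/2,5/2] y:[5/3,10/3] z:[9/2,13/2] -> miss, prune
        N30 x:[-4,-3/2] y:[16/3,19/3] z:[-3,-1/2] -> miss, prune
    N28 x:[-3,6] y:[13/3,32/3] z:[-14,-11/2] -> miss, prune
  N40 x:[-12,-7/2] y:[2,46/3] z:[-15/2,13/2] -> miss, prune

Visited [0, 25, 12, 2, 5, 36, 34, 11, 30, 28, 40]. Tests: 11 box, 0 leaf. Nearest: miss.

== RESULT ==
11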